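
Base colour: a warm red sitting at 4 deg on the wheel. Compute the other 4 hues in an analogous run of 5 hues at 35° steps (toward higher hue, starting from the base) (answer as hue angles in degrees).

Analogous hues sit every 35° along the wheel.
4 + 35 = 39°
4 + 70 = 74°
4 + 105 = 109°
4 + 140 = 144°

39°, 74°, 109° and 144°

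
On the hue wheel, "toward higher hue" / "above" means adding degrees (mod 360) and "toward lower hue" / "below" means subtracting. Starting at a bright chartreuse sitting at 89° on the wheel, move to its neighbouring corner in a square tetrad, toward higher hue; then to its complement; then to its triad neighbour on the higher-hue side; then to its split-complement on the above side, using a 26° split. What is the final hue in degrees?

square ↑ +90°: 89 + 90 = 179°
complement +180°: 179 + 180 = 359°
triadic ↑ +120°: 359 + 120 = 479 → 479 − 360 = 119°
split-comp 26° ↑ +206°: 119 + 206 = 325°

325°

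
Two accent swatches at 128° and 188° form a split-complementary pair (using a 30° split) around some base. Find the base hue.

The accents sit 30° either side of the complement, so the complement is their short-arc midpoint on the wheel.
Short-arc midpoint of 128° and 188°: 158°.
Base is 180° from the complement: 158 − 180 = -22 → -22 + 360 = 338°

338°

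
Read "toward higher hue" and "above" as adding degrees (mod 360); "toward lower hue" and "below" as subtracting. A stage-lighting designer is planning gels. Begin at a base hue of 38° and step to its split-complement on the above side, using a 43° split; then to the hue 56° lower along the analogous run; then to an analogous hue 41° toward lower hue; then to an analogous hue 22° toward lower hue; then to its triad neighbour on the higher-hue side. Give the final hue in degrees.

+223° (split-comp 43° ↑): 38 + 223 = 261°
−56° (analog 56° ↓): 261 − 56 = 205°
−41° (analog 41° ↓): 205 − 41 = 164°
−22° (analog 22° ↓): 164 − 22 = 142°
+120° (triadic ↑): 142 + 120 = 262°

262°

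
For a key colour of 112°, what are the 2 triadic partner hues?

A triad places three hues 120° apart.
112 + 120 = 232°
112 + 240 = 352°

232° and 352°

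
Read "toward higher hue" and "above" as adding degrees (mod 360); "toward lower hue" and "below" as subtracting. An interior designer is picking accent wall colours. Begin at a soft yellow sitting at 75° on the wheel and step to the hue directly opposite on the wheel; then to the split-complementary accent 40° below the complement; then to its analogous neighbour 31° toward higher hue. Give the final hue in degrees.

+180° (complement): 75 + 180 = 255°
+140° (split-comp 40° ↓): 255 + 140 = 395 → 395 − 360 = 35°
+31° (analog 31° ↑): 35 + 31 = 66°

66°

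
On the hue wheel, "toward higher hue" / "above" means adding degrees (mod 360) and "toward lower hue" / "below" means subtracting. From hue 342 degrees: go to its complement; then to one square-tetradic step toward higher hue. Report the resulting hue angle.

252°

342 + 180 = 522 → 522 − 360 = 162°   (complement)
162 + 90 = 252°   (square ↑)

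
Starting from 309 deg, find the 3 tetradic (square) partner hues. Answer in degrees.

A square tetradic scheme places four hues every 90°.
309 + 90 = 399 → 399 − 360 = 39°
309 + 180 = 489 → 489 − 360 = 129°
309 + 270 = 579 → 579 − 360 = 219°

39°, 129° and 219°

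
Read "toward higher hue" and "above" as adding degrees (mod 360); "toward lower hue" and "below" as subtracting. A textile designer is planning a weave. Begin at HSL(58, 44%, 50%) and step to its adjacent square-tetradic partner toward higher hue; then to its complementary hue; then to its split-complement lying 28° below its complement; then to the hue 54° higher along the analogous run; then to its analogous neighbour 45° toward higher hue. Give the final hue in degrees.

219°

+90° (square ↑): 58 + 90 = 148°
+180° (complement): 148 + 180 = 328°
+152° (split-comp 28° ↓): 328 + 152 = 480 → 480 − 360 = 120°
+54° (analog 54° ↑): 120 + 54 = 174°
+45° (analog 45° ↑): 174 + 45 = 219°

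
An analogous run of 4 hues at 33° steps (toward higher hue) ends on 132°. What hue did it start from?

3 steps of 33° (toward higher hue) give a net shift of +99°.
Start = end − shift: 132 − 99 = 33°

33°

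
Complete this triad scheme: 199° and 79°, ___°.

319°

A triad places three hues 120° apart.
The full set through 79° is {79°, 199°, 319°}.
Given {79°, 199°}, the missing hue is 319°.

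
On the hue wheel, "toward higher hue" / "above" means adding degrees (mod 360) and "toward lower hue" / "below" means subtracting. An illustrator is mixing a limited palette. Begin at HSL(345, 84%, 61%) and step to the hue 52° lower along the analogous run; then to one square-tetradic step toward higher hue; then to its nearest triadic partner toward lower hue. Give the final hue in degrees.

263°

345 − 52 = 293°   (analog 52° ↓)
293 + 90 = 383 → 383 − 360 = 23°   (square ↑)
23 − 120 = -97 → -97 + 360 = 263°   (triadic ↓)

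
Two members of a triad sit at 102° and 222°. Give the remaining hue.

A triad spaces three hues 120° apart.
The full set is {102°, 222°, 342°}.

342°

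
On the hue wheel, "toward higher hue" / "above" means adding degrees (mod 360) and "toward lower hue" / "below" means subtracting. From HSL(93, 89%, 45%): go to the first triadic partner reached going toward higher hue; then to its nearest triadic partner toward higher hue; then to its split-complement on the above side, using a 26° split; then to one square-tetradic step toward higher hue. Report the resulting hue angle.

triadic ↑ +120°: 93 + 120 = 213°
triadic ↑ +120°: 213 + 120 = 333°
split-comp 26° ↑ +206°: 333 + 206 = 539 → 539 − 360 = 179°
square ↑ +90°: 179 + 90 = 269°

269°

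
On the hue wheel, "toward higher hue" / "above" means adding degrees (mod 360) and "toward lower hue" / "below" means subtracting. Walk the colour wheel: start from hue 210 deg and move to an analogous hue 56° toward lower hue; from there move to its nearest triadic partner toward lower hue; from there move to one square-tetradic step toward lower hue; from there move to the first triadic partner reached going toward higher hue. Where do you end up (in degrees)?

210 − 56 = 154°   (analog 56° ↓)
154 − 120 = 34°   (triadic ↓)
34 − 90 = -56 → -56 + 360 = 304°   (square ↓)
304 + 120 = 424 → 424 − 360 = 64°   (triadic ↑)

64°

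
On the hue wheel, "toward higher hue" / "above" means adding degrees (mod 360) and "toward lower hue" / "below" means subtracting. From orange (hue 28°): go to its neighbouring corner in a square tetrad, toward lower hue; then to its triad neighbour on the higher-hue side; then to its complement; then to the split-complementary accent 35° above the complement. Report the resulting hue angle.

square ↓ −90°: 28 − 90 = -62 → -62 + 360 = 298°
triadic ↑ +120°: 298 + 120 = 418 → 418 − 360 = 58°
complement +180°: 58 + 180 = 238°
split-comp 35° ↑ +215°: 238 + 215 = 453 → 453 − 360 = 93°

93°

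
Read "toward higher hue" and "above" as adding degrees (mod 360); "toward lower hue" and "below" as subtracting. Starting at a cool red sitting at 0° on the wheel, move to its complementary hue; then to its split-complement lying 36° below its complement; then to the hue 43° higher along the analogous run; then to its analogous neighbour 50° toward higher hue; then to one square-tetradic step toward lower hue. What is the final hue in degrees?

+180° (complement): 0 + 180 = 180°
+144° (split-comp 36° ↓): 180 + 144 = 324°
+43° (analog 43° ↑): 324 + 43 = 367 → 367 − 360 = 7°
+50° (analog 50° ↑): 7 + 50 = 57°
−90° (square ↓): 57 − 90 = -33 → -33 + 360 = 327°

327°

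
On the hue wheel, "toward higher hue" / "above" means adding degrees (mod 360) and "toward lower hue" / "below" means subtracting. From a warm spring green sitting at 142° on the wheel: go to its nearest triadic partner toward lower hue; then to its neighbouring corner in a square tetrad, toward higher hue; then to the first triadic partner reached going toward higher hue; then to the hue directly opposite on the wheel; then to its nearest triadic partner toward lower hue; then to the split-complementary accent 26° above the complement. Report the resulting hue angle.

138°

−120° (triadic ↓): 142 − 120 = 22°
+90° (square ↑): 22 + 90 = 112°
+120° (triadic ↑): 112 + 120 = 232°
+180° (complement): 232 + 180 = 412 → 412 − 360 = 52°
−120° (triadic ↓): 52 − 120 = -68 → -68 + 360 = 292°
+206° (split-comp 26° ↑): 292 + 206 = 498 → 498 − 360 = 138°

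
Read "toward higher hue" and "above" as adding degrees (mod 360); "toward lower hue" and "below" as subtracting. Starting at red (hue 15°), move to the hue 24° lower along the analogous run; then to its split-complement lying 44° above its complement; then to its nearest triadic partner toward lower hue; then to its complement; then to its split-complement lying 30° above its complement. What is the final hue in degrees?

125°

−24° (analog 24° ↓): 15 − 24 = -9 → -9 + 360 = 351°
+224° (split-comp 44° ↑): 351 + 224 = 575 → 575 − 360 = 215°
−120° (triadic ↓): 215 − 120 = 95°
+180° (complement): 95 + 180 = 275°
+210° (split-comp 30° ↑): 275 + 210 = 485 → 485 − 360 = 125°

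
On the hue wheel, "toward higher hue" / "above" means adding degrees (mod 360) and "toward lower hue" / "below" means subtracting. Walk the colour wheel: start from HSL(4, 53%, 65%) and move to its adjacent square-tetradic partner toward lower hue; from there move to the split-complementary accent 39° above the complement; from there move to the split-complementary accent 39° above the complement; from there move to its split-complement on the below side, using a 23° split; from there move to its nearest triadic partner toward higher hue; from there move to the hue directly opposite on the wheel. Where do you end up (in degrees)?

89°

4 − 90 = -86 → -86 + 360 = 274°   (square ↓)
274 + 219 = 493 → 493 − 360 = 133°   (split-comp 39° ↑)
133 + 219 = 352°   (split-comp 39° ↑)
352 + 157 = 509 → 509 − 360 = 149°   (split-comp 23° ↓)
149 + 120 = 269°   (triadic ↑)
269 + 180 = 449 → 449 − 360 = 89°   (complement)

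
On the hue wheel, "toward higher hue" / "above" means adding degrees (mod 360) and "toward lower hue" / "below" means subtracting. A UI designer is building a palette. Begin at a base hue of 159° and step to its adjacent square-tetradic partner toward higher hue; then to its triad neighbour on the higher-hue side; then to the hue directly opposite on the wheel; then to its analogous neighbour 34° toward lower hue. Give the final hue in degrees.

+90° (square ↑): 159 + 90 = 249°
+120° (triadic ↑): 249 + 120 = 369 → 369 − 360 = 9°
+180° (complement): 9 + 180 = 189°
−34° (analog 34° ↓): 189 − 34 = 155°

155°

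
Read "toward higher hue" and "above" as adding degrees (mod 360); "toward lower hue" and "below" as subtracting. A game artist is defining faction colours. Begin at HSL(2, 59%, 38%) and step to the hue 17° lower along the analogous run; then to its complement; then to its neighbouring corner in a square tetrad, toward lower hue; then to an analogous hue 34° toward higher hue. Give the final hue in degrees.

109°

2 − 17 = -15 → -15 + 360 = 345°   (analog 17° ↓)
345 + 180 = 525 → 525 − 360 = 165°   (complement)
165 − 90 = 75°   (square ↓)
75 + 34 = 109°   (analog 34° ↑)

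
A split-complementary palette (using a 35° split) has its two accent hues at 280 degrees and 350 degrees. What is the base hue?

The accents sit 35° either side of the complement, so the complement is their short-arc midpoint on the wheel.
Short-arc midpoint of 280° and 350°: 315°.
Base is 180° from the complement: 315 − 180 = 135°

135°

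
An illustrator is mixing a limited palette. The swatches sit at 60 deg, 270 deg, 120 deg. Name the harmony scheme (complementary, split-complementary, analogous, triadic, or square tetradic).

Sort the hues: 60°, 120°, 270°.
Successive gaps around the wheel: 60°, 150°, 150°.
Two 150° gaps and one 60° gap — a base hue opposite a pair of accents 30° either side of its complement — is the split-complementary pattern.

split-complementary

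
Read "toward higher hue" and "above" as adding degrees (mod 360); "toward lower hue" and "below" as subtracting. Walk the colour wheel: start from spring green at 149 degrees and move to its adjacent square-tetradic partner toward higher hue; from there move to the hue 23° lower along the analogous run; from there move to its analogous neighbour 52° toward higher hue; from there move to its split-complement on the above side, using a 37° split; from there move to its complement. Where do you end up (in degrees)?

305°

+90° (square ↑): 149 + 90 = 239°
−23° (analog 23° ↓): 239 − 23 = 216°
+52° (analog 52° ↑): 216 + 52 = 268°
+217° (split-comp 37° ↑): 268 + 217 = 485 → 485 − 360 = 125°
+180° (complement): 125 + 180 = 305°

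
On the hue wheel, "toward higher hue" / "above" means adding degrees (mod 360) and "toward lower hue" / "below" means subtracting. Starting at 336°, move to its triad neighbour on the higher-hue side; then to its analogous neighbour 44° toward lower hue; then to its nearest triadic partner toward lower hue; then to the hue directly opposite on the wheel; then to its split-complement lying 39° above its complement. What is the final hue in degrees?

triadic ↑ +120°: 336 + 120 = 456 → 456 − 360 = 96°
analog 44° ↓ −44°: 96 − 44 = 52°
triadic ↓ −120°: 52 − 120 = -68 → -68 + 360 = 292°
complement +180°: 292 + 180 = 472 → 472 − 360 = 112°
split-comp 39° ↑ +219°: 112 + 219 = 331°

331°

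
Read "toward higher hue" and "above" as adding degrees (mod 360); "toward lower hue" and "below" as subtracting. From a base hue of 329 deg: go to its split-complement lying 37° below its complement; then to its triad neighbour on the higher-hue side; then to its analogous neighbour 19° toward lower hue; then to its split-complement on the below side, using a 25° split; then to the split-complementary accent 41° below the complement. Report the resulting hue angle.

147°

split-comp 37° ↓ +143°: 329 + 143 = 472 → 472 − 360 = 112°
triadic ↑ +120°: 112 + 120 = 232°
analog 19° ↓ −19°: 232 − 19 = 213°
split-comp 25° ↓ +155°: 213 + 155 = 368 → 368 − 360 = 8°
split-comp 41° ↓ +139°: 8 + 139 = 147°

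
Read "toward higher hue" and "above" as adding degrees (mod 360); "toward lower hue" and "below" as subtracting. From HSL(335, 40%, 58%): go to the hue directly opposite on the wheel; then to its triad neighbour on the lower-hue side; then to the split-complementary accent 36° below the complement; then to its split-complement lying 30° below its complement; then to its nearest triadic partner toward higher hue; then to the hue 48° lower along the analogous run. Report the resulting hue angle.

41°

335 + 180 = 515 → 515 − 360 = 155°   (complement)
155 − 120 = 35°   (triadic ↓)
35 + 144 = 179°   (split-comp 36° ↓)
179 + 150 = 329°   (split-comp 30° ↓)
329 + 120 = 449 → 449 − 360 = 89°   (triadic ↑)
89 − 48 = 41°   (analog 48° ↓)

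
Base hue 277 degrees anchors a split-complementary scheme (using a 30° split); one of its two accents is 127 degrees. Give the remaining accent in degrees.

Split-complementary hues sit 30° either side of the complement.
Complement of the base 277°: 277 + 180 = 457 → 457 − 360 = 97°
The given accent 127° is 30° one side of 97°; the other accent sits 30° the other side: 97 − 30 = 67°

67°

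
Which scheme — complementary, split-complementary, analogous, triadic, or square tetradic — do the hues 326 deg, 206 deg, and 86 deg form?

Sort the hues: 86°, 206°, 326°.
Successive gaps around the wheel: 120°, 120°, 120°.
Three hues equally spaced 120° apart form a triad.

triadic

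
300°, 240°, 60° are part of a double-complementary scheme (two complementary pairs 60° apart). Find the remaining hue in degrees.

120°

A rectangular tetradic uses two complementary pairs 60° apart: offsets 0°, 60°, 180°, 240°.
Among {60°, 240°, 300°}, 240° and 60° are a 180° pair.
The remaining hue 300° needs its own complement: 300 + 180 = 480 → 480 − 360 = 120°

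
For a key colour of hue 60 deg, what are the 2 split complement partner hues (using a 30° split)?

Complement of 60 deg: 60 + 180 = 240°
240 − 30 = 210°
240 + 30 = 270°

210° and 270°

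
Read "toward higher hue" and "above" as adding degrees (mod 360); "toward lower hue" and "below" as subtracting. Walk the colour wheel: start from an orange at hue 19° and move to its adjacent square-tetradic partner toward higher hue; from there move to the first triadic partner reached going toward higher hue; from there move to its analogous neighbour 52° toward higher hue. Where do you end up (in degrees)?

19 + 90 = 109°   (square ↑)
109 + 120 = 229°   (triadic ↑)
229 + 52 = 281°   (analog 52° ↑)

281°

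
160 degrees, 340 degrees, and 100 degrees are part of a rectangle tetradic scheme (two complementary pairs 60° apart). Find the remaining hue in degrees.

280°

A rectangular tetradic uses two complementary pairs 60° apart: offsets 0°, 60°, 180°, 240°.
Among {100°, 160°, 340°}, 160° and 340° are a 180° pair.
The remaining hue 100° needs its own complement: 100 + 180 = 280°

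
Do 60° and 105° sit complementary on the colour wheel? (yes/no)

no

Angular distance: |60 − 105| = 45 = 45°.
Complementary requires 180°.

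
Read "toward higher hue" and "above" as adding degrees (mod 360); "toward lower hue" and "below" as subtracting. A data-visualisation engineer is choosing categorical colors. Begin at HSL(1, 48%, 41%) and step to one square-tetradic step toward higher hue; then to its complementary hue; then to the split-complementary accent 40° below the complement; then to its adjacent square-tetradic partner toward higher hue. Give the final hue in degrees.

141°

+90° (square ↑): 1 + 90 = 91°
+180° (complement): 91 + 180 = 271°
+140° (split-comp 40° ↓): 271 + 140 = 411 → 411 − 360 = 51°
+90° (square ↑): 51 + 90 = 141°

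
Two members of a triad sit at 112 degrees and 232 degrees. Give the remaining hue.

A triad spaces three hues 120° apart.
The full set is {112°, 232°, 352°}.

352°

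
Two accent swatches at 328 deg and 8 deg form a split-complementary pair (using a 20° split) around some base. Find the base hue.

The accents sit 20° either side of the complement, so the complement is their short-arc midpoint on the wheel.
Short-arc midpoint of 328° and 8°: 348°.
Base is 180° from the complement: 348 − 180 = 168°

168°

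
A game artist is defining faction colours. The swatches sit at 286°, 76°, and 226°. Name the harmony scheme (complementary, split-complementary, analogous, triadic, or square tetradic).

Sort the hues: 76°, 226°, 286°.
Successive gaps around the wheel: 150°, 60°, 150°.
Two 150° gaps and one 60° gap — a base hue opposite a pair of accents 30° either side of its complement — is the split-complementary pattern.

split-complementary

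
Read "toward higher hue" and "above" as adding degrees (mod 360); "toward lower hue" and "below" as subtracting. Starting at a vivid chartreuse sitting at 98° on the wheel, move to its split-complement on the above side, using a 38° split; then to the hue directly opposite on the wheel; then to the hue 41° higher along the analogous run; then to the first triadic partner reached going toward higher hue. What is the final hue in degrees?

297°

+218° (split-comp 38° ↑): 98 + 218 = 316°
+180° (complement): 316 + 180 = 496 → 496 − 360 = 136°
+41° (analog 41° ↑): 136 + 41 = 177°
+120° (triadic ↑): 177 + 120 = 297°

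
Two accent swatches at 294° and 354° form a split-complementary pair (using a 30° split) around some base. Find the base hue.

144°

The accents sit 30° either side of the complement, so the complement is their short-arc midpoint on the wheel.
Short-arc midpoint of 294° and 354°: 324°.
Base is 180° from the complement: 324 − 180 = 144°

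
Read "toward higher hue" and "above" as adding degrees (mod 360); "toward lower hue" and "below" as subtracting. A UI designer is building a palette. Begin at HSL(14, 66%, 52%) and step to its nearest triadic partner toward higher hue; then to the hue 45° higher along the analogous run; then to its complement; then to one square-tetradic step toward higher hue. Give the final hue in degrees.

14 + 120 = 134°   (triadic ↑)
134 + 45 = 179°   (analog 45° ↑)
179 + 180 = 359°   (complement)
359 + 90 = 449 → 449 − 360 = 89°   (square ↑)

89°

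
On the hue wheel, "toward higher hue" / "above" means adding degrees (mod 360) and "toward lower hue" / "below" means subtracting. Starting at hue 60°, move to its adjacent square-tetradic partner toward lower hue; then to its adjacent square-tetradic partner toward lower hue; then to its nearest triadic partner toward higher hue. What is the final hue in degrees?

square ↓ −90°: 60 − 90 = -30 → -30 + 360 = 330°
square ↓ −90°: 330 − 90 = 240°
triadic ↑ +120°: 240 + 120 = 360 → 360 − 360 = 0°

0°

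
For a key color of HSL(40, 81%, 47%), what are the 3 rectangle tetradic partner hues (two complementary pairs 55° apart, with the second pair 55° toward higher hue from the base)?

95°, 220° and 275°

A rectangular tetradic uses two complementary pairs 55° apart: offsets 0°, 55°, 180°, 235°.
40 + 55 = 95°
40 + 180 = 220°
40 + 235 = 275°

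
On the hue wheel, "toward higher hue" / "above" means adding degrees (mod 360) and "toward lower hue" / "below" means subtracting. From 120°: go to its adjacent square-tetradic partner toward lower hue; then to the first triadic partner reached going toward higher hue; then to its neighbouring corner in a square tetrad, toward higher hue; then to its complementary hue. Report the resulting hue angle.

−90° (square ↓): 120 − 90 = 30°
+120° (triadic ↑): 30 + 120 = 150°
+90° (square ↑): 150 + 90 = 240°
+180° (complement): 240 + 180 = 420 → 420 − 360 = 60°

60°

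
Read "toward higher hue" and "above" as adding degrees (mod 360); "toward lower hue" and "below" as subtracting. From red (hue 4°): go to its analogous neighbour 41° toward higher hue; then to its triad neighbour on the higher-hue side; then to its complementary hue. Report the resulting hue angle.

345°

analog 41° ↑ +41°: 4 + 41 = 45°
triadic ↑ +120°: 45 + 120 = 165°
complement +180°: 165 + 180 = 345°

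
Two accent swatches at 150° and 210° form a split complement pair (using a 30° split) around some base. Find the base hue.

The accents sit 30° either side of the complement, so the complement is their short-arc midpoint on the wheel.
Short-arc midpoint of 150° and 210°: 180°.
Base is 180° from the complement: 180 − 180 = 0°

0°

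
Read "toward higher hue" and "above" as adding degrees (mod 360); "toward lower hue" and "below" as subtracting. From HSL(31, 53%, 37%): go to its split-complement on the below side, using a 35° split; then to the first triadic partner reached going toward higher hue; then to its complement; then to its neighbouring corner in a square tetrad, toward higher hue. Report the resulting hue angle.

206°

+145° (split-comp 35° ↓): 31 + 145 = 176°
+120° (triadic ↑): 176 + 120 = 296°
+180° (complement): 296 + 180 = 476 → 476 − 360 = 116°
+90° (square ↑): 116 + 90 = 206°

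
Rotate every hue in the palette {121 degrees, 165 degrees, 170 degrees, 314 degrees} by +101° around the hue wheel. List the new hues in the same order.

121 + 101 = 222°
165 + 101 = 266°
170 + 101 = 271°
314 + 101 = 415 → 415 − 360 = 55°

222°, 266°, 271°, 55°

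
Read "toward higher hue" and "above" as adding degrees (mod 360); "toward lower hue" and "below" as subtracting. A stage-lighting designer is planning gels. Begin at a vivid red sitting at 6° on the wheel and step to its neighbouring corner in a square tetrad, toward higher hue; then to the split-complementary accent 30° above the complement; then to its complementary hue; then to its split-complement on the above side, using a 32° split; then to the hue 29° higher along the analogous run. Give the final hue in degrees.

square ↑ +90°: 6 + 90 = 96°
split-comp 30° ↑ +210°: 96 + 210 = 306°
complement +180°: 306 + 180 = 486 → 486 − 360 = 126°
split-comp 32° ↑ +212°: 126 + 212 = 338°
analog 29° ↑ +29°: 338 + 29 = 367 → 367 − 360 = 7°

7°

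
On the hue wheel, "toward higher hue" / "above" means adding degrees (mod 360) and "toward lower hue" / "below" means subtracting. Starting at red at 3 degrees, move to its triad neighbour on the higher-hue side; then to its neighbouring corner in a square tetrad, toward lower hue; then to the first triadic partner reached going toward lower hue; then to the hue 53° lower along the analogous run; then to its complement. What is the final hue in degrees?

triadic ↑ +120°: 3 + 120 = 123°
square ↓ −90°: 123 − 90 = 33°
triadic ↓ −120°: 33 − 120 = -87 → -87 + 360 = 273°
analog 53° ↓ −53°: 273 − 53 = 220°
complement +180°: 220 + 180 = 400 → 400 − 360 = 40°

40°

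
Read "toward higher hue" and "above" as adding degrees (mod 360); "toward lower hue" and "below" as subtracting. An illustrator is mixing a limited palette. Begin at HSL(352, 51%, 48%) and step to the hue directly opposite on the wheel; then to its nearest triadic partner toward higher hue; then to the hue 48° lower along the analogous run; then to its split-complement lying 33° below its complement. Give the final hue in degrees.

complement +180°: 352 + 180 = 532 → 532 − 360 = 172°
triadic ↑ +120°: 172 + 120 = 292°
analog 48° ↓ −48°: 292 − 48 = 244°
split-comp 33° ↓ +147°: 244 + 147 = 391 → 391 − 360 = 31°

31°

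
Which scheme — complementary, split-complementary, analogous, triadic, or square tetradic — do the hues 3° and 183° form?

complementary

Sort the hues: 3°, 183°.
Successive gaps around the wheel: 180°, 180°.
Two hues 180° apart are complementary.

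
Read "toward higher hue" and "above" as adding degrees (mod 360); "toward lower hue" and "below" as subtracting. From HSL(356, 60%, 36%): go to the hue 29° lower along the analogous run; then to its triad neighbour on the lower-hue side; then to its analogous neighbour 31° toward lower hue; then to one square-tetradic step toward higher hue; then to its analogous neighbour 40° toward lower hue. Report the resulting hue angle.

226°

356 − 29 = 327°   (analog 29° ↓)
327 − 120 = 207°   (triadic ↓)
207 − 31 = 176°   (analog 31° ↓)
176 + 90 = 266°   (square ↑)
266 − 40 = 226°   (analog 40° ↓)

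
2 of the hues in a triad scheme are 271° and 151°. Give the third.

A triad places three hues 120° apart.
The full set through 151° is {31°, 151°, 271°}.
Given {151°, 271°}, the missing hue is 31°.

31°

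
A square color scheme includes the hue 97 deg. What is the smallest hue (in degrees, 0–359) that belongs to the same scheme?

7°

A square tetradic scheme places four hues every 90°.
The full set through 97° is {7°, 97°, 187°, 277°}.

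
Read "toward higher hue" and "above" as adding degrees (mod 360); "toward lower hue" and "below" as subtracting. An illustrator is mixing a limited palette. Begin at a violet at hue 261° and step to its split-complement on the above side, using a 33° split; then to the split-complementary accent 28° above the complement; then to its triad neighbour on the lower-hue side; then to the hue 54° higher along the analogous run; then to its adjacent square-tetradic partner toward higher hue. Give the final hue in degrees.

346°

261 + 213 = 474 → 474 − 360 = 114°   (split-comp 33° ↑)
114 + 208 = 322°   (split-comp 28° ↑)
322 − 120 = 202°   (triadic ↓)
202 + 54 = 256°   (analog 54° ↑)
256 + 90 = 346°   (square ↑)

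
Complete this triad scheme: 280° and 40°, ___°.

160°

A triad places three hues 120° apart.
The full set through 40° is {40°, 160°, 280°}.
Given {40°, 280°}, the missing hue is 160°.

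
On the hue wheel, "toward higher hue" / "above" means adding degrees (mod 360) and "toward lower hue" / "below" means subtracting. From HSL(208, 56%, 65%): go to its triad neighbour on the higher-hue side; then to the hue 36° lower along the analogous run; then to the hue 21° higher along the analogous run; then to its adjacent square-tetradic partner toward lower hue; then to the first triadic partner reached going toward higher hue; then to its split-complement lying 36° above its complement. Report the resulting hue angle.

+120° (triadic ↑): 208 + 120 = 328°
−36° (analog 36° ↓): 328 − 36 = 292°
+21° (analog 21° ↑): 292 + 21 = 313°
−90° (square ↓): 313 − 90 = 223°
+120° (triadic ↑): 223 + 120 = 343°
+216° (split-comp 36° ↑): 343 + 216 = 559 → 559 − 360 = 199°

199°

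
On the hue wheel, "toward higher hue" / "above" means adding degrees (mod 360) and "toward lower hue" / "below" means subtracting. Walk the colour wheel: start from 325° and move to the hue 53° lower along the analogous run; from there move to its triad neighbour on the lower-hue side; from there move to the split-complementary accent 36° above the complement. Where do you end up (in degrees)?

−53° (analog 53° ↓): 325 − 53 = 272°
−120° (triadic ↓): 272 − 120 = 152°
+216° (split-comp 36° ↑): 152 + 216 = 368 → 368 − 360 = 8°

8°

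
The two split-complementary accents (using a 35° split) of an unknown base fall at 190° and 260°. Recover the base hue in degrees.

The accents sit 35° either side of the complement, so the complement is their short-arc midpoint on the wheel.
Short-arc midpoint of 190° and 260°: 225°.
Base is 180° from the complement: 225 − 180 = 45°

45°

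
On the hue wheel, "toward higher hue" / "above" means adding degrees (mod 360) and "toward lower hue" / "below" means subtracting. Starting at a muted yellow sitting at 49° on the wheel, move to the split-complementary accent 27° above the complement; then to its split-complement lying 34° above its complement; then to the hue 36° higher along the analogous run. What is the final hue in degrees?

146°

split-comp 27° ↑ +207°: 49 + 207 = 256°
split-comp 34° ↑ +214°: 256 + 214 = 470 → 470 − 360 = 110°
analog 36° ↑ +36°: 110 + 36 = 146°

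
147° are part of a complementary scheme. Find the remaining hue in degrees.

327°

The complement sits 180° across the wheel.
The full set through 147° is {147°, 327°}.
Given {147°}, the missing hue is 327°.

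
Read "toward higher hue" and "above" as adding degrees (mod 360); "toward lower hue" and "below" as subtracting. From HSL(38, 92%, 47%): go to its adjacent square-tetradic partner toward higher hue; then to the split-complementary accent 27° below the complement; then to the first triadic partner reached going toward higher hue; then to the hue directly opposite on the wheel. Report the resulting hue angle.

221°

square ↑ +90°: 38 + 90 = 128°
split-comp 27° ↓ +153°: 128 + 153 = 281°
triadic ↑ +120°: 281 + 120 = 401 → 401 − 360 = 41°
complement +180°: 41 + 180 = 221°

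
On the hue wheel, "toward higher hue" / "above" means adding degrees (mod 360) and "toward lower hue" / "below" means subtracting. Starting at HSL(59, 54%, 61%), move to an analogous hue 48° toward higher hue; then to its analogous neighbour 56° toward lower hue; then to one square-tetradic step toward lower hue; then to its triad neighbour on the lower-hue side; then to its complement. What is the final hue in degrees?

21°

59 + 48 = 107°   (analog 48° ↑)
107 − 56 = 51°   (analog 56° ↓)
51 − 90 = -39 → -39 + 360 = 321°   (square ↓)
321 − 120 = 201°   (triadic ↓)
201 + 180 = 381 → 381 − 360 = 21°   (complement)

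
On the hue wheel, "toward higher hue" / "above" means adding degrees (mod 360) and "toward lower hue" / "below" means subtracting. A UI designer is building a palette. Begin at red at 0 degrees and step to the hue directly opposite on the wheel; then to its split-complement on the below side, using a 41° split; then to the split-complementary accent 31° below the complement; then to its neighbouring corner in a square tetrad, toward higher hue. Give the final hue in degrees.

198°

+180° (complement): 0 + 180 = 180°
+139° (split-comp 41° ↓): 180 + 139 = 319°
+149° (split-comp 31° ↓): 319 + 149 = 468 → 468 − 360 = 108°
+90° (square ↑): 108 + 90 = 198°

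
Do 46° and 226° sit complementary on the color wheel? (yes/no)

Angular distance: |46 − 226| = 180 = 180°.
Complementary requires 180°.

yes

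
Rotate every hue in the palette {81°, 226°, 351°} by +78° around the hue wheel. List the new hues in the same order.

81 + 78 = 159°
226 + 78 = 304°
351 + 78 = 429 → 429 − 360 = 69°

159°, 304°, 69°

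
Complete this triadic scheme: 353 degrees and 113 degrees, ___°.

233°

A triad places three hues 120° apart.
The full set through 113° is {113°, 233°, 353°}.
Given {113°, 353°}, the missing hue is 233°.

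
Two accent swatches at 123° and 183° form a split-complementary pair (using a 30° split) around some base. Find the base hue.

The accents sit 30° either side of the complement, so the complement is their short-arc midpoint on the wheel.
Short-arc midpoint of 123° and 183°: 153°.
Base is 180° from the complement: 153 − 180 = -27 → -27 + 360 = 333°

333°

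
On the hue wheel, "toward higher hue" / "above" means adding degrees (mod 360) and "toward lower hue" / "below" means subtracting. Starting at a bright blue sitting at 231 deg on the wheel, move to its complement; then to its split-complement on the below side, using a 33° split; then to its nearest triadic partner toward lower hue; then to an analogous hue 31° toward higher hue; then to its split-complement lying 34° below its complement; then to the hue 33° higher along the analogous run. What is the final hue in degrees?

288°

231 + 180 = 411 → 411 − 360 = 51°   (complement)
51 + 147 = 198°   (split-comp 33° ↓)
198 − 120 = 78°   (triadic ↓)
78 + 31 = 109°   (analog 31° ↑)
109 + 146 = 255°   (split-comp 34° ↓)
255 + 33 = 288°   (analog 33° ↑)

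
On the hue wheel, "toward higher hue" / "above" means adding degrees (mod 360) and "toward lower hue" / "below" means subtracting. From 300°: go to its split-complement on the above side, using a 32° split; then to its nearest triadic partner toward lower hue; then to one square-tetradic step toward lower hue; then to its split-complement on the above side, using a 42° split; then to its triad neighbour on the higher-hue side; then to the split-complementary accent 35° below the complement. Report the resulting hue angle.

300 + 212 = 512 → 512 − 360 = 152°   (split-comp 32° ↑)
152 − 120 = 32°   (triadic ↓)
32 − 90 = -58 → -58 + 360 = 302°   (square ↓)
302 + 222 = 524 → 524 − 360 = 164°   (split-comp 42° ↑)
164 + 120 = 284°   (triadic ↑)
284 + 145 = 429 → 429 − 360 = 69°   (split-comp 35° ↓)

69°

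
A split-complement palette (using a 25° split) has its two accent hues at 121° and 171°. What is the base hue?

The accents sit 25° either side of the complement, so the complement is their short-arc midpoint on the wheel.
Short-arc midpoint of 121° and 171°: 146°.
Base is 180° from the complement: 146 − 180 = -34 → -34 + 360 = 326°

326°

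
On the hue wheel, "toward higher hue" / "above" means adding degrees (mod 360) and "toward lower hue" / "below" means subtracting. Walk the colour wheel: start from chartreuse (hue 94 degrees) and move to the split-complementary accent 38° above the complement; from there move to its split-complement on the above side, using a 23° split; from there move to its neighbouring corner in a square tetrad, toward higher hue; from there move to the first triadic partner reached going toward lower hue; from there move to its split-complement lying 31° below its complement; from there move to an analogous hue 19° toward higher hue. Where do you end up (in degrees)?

+218° (split-comp 38° ↑): 94 + 218 = 312°
+203° (split-comp 23° ↑): 312 + 203 = 515 → 515 − 360 = 155°
+90° (square ↑): 155 + 90 = 245°
−120° (triadic ↓): 245 − 120 = 125°
+149° (split-comp 31° ↓): 125 + 149 = 274°
+19° (analog 19° ↑): 274 + 19 = 293°

293°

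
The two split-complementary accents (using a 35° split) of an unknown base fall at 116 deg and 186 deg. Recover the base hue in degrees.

The accents sit 35° either side of the complement, so the complement is their short-arc midpoint on the wheel.
Short-arc midpoint of 116° and 186°: 151°.
Base is 180° from the complement: 151 − 180 = -29 → -29 + 360 = 331°

331°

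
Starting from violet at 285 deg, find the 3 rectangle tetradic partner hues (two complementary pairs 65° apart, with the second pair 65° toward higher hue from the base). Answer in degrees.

A rectangular tetradic uses two complementary pairs 65° apart: offsets 0°, 65°, 180°, 245°.
285 + 65 = 350°
285 + 180 = 465 → 465 − 360 = 105°
285 + 245 = 530 → 530 − 360 = 170°

350°, 105°, and 170°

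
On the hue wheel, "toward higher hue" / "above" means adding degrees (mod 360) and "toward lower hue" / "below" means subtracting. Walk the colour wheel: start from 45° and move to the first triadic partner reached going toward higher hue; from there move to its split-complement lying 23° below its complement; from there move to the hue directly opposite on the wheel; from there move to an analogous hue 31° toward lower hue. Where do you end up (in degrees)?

111°

45 + 120 = 165°   (triadic ↑)
165 + 157 = 322°   (split-comp 23° ↓)
322 + 180 = 502 → 502 − 360 = 142°   (complement)
142 − 31 = 111°   (analog 31° ↓)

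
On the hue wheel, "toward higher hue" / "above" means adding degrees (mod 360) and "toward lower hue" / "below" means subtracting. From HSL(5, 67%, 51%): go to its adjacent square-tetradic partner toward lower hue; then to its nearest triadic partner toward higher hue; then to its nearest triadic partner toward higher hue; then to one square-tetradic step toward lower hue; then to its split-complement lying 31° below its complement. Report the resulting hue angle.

214°

square ↓ −90°: 5 − 90 = -85 → -85 + 360 = 275°
triadic ↑ +120°: 275 + 120 = 395 → 395 − 360 = 35°
triadic ↑ +120°: 35 + 120 = 155°
square ↓ −90°: 155 − 90 = 65°
split-comp 31° ↓ +149°: 65 + 149 = 214°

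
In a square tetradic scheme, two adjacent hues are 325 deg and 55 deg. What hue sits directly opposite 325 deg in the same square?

A square tetradic scheme places four hues 90° apart; opposite corners are 180° apart.
325 + 180 = 505 → 505 − 360 = 145°

145°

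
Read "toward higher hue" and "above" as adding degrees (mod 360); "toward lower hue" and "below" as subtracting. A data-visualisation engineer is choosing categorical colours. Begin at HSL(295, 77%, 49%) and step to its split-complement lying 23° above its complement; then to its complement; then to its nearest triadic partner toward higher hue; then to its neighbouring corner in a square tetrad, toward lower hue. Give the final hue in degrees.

348°

split-comp 23° ↑ +203°: 295 + 203 = 498 → 498 − 360 = 138°
complement +180°: 138 + 180 = 318°
triadic ↑ +120°: 318 + 120 = 438 → 438 − 360 = 78°
square ↓ −90°: 78 − 90 = -12 → -12 + 360 = 348°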